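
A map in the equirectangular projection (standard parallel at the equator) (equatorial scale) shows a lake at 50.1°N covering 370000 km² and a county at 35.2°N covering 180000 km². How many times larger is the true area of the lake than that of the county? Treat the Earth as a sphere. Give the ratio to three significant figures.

Plate carrée has h = 1 and k = sec φ, giving areal scale sec φ; true area = (apparent area) · cos φ.
True area of lake: 370000 × cos(50.1°) = 370000 × 0.6414 = 237300 km².
True area of county: 180000 × cos(35.2°) = 180000 × 0.8171 = 147100 km².
Ratio = 237300 / 147100 ≈ 1.61.

1.61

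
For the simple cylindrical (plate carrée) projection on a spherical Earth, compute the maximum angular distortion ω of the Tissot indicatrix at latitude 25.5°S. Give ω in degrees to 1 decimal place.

In the plate carrée (x = Rλ, y = Rφ), meridians are true-scale (h = 1) and parallels are stretched by k = sec φ.
At 25.5°: h = 1.000, k = 1.108; principal scales a = 1.108, b = 1.000.
sin(ω/2) = (a − b)/(a + b) = 0.1079/2.108 = 0.05120, so ω = 2 arcsin(0.05120) ≈ 5.9°.

5.9°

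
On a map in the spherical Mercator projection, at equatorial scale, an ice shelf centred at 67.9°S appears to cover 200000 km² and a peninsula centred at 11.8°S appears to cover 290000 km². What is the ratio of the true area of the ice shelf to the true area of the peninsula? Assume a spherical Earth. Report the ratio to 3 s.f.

Mercator's areal exaggeration is sec²φ; hence true area = (apparent area) · cos²φ.
True area of ice shelf: 200000 × cos²(67.9°) = 200000 × 0.1415 = 28310 km².
True area of peninsula: 290000 × cos²(11.8°) = 290000 × 0.9582 = 277900 km².
Ratio = 28310 / 277900 ≈ 0.102.

0.102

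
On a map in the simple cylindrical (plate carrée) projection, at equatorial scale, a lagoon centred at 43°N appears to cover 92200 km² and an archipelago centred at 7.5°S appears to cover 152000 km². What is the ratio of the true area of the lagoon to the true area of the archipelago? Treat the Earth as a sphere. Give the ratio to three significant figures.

0.447

Plate carrée has h = 1 and k = sec φ, giving areal scale sec φ; true area = (apparent area) · cos φ.
True area of lagoon: 92200 × cos(43°) = 92200 × 0.7314 = 67430 km².
True area of archipelago: 152000 × cos(7.5°) = 152000 × 0.9914 = 150700 km².
Ratio = 67430 / 150700 ≈ 0.447.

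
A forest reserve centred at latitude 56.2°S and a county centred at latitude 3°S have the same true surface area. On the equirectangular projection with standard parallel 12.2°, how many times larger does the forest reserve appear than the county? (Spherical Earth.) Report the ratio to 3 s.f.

1.80

The equidistant cylindrical projection with φ₀ = 12.2° has h = 1 (meridians true) and k = cos φ₀ / cos φ along parallels.
Areal scale at 56.2°: h·k = 1.000 × 1.757 = 1.757.
Areal scale at 3°: h·k = 1.000 × 0.9788 = 0.9788.
Ratio = 1.757/0.9788 ≈ 1.80.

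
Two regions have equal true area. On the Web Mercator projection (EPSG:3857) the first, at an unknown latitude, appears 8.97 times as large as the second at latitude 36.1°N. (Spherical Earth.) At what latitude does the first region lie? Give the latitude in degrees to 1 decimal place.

74.3°

For equal true areas on Mercator, apparent areas scale as sec²φ, so the ratio is cos²φ₂ / cos²φ₁.
cos²φ₂ / cos²φ₁ = 8.97  ⇒  cos φ₁ = cos 36.1° / √8.97 = 0.8080/2.995 = 0.2698.
φ₁ = arccos(0.2698) ≈ 74.3°.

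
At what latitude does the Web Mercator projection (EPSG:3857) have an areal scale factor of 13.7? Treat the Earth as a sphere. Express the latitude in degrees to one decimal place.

Mercator areal scale is sec²φ.
sec²φ = 13.7  ⇒  cos²φ = 0.07299  ⇒  cos φ = 0.2702.
φ = arccos(0.2702) ≈ 74.3°.

74.3°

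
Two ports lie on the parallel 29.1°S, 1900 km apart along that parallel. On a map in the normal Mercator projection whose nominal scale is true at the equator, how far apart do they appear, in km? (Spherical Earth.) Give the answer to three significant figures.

For Mercator, h = k = sec φ (a conformal cylindrical projection has a single point scale, 1/cos φ).
Along the parallel, k = sec 29.1° = 1/0.8738 = 1.144.
Map distance = 1900 × 1.144 ≈ 2170 km.

2170 km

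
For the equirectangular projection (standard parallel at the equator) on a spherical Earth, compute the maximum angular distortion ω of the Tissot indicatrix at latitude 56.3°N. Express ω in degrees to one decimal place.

For the equirectangular projection with φ₀ = 0 (plate carrée), h = 1 along meridians and k = sec φ along parallels.
At 56.3°: h = 1.000, k = 1.802; principal scales a = 1.802, b = 1.000.
sin(ω/2) = (a − b)/(a + b) = 0.8023/2.802 = 0.2863, so ω = 2 arcsin(0.2863) ≈ 33.3°.

33.3°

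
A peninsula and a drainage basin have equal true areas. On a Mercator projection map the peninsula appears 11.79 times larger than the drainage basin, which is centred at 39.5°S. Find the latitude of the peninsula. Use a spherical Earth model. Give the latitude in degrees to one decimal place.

For equal true areas on Mercator, apparent areas scale as sec²φ, so the ratio is cos²φ₂ / cos²φ₁.
cos²φ₂ / cos²φ₁ = 11.79  ⇒  cos φ₁ = cos 39.5° / √11.79 = 0.7716/3.434 = 0.2247.
φ₁ = arccos(0.2247) ≈ 77.0°.

77.0°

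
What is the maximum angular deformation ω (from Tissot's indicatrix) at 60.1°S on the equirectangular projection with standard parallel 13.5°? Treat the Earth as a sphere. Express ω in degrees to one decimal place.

37.6°

With standard parallel φ₀ = 13.5°, the equirectangular projection gives x = Rλ cos φ₀, y = Rφ, so h = 1 and k = cos 13.5° / cos φ.
At 60.1°: h = 1.000, k = 1.951; principal scales a = 1.951, b = 1.000.
sin(ω/2) = (a − b)/(a + b) = 0.9506/2.951 = 0.3222, so ω = 2 arcsin(0.3222) ≈ 37.6°.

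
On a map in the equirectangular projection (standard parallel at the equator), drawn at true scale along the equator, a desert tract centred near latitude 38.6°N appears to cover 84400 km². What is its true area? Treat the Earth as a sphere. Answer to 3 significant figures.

66000 km²

Plate carrée maps x = Rλ, y = Rφ. The meridian scale is h = 1 and the parallel scale is k = 1/cos φ = sec φ.
Areal scale = h·k = 1 × sec φ; at 38.6°, h = 1.000, k = 1.280, so h·k = 1.280.
True area = apparent / (areal scale) = 84400 / 1.280 ≈ 66000 km².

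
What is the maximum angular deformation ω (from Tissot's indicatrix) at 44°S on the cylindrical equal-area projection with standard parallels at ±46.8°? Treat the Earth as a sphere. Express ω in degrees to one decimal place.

Cylindrical equal-area (φ₀ = 46.8°): h = cos φ / cos 46.8° along meridians, k = cos 46.8° / cos φ along parallels; h·k = 1.
At 44°: h = 1.051, k = 0.9516; principal scales a = 1.051, b = 0.9516.
sin(ω/2) = (a − b)/(a + b) = 0.09919/2.002 = 0.04954, so ω = 2 arcsin(0.04954) ≈ 5.7°.

5.7°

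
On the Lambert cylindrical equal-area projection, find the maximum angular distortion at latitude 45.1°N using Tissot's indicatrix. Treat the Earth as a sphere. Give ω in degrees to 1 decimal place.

The Lambert cylindrical equal-area projection is the cylindrical equal-area projection with its standard parallel at the equator (φ₀ = 0). A cylindrical equal-area projection with standard parallel φ₀ has meridian scale h = cos φ / cos φ₀ and parallel scale k = cos φ₀ / cos φ (so areas are preserved, h·k = 1).
At 45.1°: h = 0.7059, k = 1.417; principal scales a = 1.417, b = 0.7059.
sin(ω/2) = (a − b)/(a + b) = 0.7108/2.123 = 0.3349, so ω = 2 arcsin(0.3349) ≈ 39.1°.

39.1°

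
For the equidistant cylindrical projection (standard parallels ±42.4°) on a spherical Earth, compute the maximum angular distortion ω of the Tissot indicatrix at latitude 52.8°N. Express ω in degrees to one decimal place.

In the equirectangular projection with standard parallel φ₀ = 42.4° (x = Rλ cos φ₀, y = Rφ), meridians are true-scale (h = 1) and the parallel scale is k = cos φ₀ / cos φ.
At 52.8°: h = 1.000, k = 1.221; principal scales a = 1.221, b = 1.000.
sin(ω/2) = (a − b)/(a + b) = 0.2214/2.221 = 0.09967, so ω = 2 arcsin(0.09967) ≈ 11.4°.

11.4°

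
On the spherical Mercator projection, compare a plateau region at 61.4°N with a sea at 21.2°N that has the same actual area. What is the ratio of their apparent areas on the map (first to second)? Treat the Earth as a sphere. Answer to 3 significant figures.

3.79

On Mercator, area is exaggerated by sec²φ = 1/cos²φ.
At 61.4°: sec²(61.4°) = 1/0.4787² = 4.364.
At 21.2°: sec²(21.2°) = 1/0.9323² = 1.150.
Ratio = 4.364/1.150 = cos²(21.2°)/cos²(61.4°) ≈ 3.79.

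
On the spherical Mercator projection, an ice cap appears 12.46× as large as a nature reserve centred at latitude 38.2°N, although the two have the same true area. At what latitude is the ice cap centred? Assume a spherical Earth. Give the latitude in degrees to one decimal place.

77.1°

Mercator areal scale is sec²φ, so apparent-area ratio = sec²φ₁ / sec²φ₂ = cos²φ₂ / cos²φ₁.
cos²φ₂ / cos²φ₁ = 12.46  ⇒  cos φ₁ = cos 38.2° / √12.46 = 0.7859/3.530 = 0.2226.
φ₁ = arccos(0.2226) ≈ 77.1°.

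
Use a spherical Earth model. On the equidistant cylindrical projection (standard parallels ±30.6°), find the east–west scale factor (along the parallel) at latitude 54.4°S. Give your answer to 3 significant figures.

1.48

The equidistant cylindrical projection with φ₀ = 30.6° has h = 1 (meridians true) and k = cos φ₀ / cos φ along parallels.
k = cos 30.6° / cos 54.4° = 0.8607/0.5821 = 1.479.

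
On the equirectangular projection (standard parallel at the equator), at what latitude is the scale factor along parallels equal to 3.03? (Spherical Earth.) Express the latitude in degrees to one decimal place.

70.7°

Plate carrée: h = 1, k = sec φ along parallels.
sec φ = 3.03  ⇒  cos φ = 0.3300  ⇒  φ ≈ 70.7°.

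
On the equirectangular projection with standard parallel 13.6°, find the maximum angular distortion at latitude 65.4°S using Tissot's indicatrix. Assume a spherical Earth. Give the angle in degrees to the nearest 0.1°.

47.2°

The equidistant cylindrical projection with φ₀ = 13.6° has h = 1 (meridians true) and k = cos φ₀ / cos φ along parallels.
At 65.4°: h = 1.000, k = 2.335; principal scales a = 2.335, b = 1.000.
sin(ω/2) = (a − b)/(a + b) = 1.335/3.335 = 0.4003, so ω = 2 arcsin(0.4003) ≈ 47.2°.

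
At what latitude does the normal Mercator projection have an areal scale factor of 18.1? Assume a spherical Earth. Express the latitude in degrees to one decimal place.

Mercator areal scale is sec²φ.
sec²φ = 18.1  ⇒  cos²φ = 0.05525  ⇒  cos φ = 0.2351.
φ = arccos(0.2351) ≈ 76.4°.

76.4°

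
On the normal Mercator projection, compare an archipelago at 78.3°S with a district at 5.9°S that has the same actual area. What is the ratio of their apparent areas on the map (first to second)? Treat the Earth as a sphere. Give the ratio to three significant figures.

Mercator areal scale is sec²φ.
At 78.3°: sec²(78.3°) = 1/0.2028² = 24.32.
At 5.9°: sec²(5.9°) = 1/0.9947² = 1.011.
Ratio = 24.32/1.011 = cos²(5.9°)/cos²(78.3°) ≈ 24.1.

24.1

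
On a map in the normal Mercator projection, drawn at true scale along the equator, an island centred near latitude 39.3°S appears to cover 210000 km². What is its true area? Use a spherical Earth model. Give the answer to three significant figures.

126000 km²

For Mercator, h = k = sec φ (a conformal cylindrical projection has a single point scale, 1/cos φ).
Areal scale = k² = sec²φ = 1/cos²(39.3°) = 1/0.7738² = 1.670.
True area = apparent / (areal scale) = 210000 / 1.670 ≈ 126000 km².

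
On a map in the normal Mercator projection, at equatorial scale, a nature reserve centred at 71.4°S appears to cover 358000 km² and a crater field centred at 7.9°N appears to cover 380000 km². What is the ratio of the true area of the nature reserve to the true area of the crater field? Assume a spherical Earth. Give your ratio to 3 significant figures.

0.0977

Mercator's areal exaggeration is sec²φ; hence true area = (apparent area) · cos²φ.
True area of nature reserve: 358000 × cos²(71.4°) = 358000 × 0.1017 = 36420 km².
True area of crater field: 380000 × cos²(7.9°) = 380000 × 0.9811 = 372800 km².
Ratio = 36420 / 372800 ≈ 0.0977.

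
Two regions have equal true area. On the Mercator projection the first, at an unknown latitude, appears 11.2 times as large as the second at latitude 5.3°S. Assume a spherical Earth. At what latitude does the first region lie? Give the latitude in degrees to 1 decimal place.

72.7°

For equal true areas on Mercator, apparent areas scale as sec²φ, so the ratio is cos²φ₂ / cos²φ₁.
cos²φ₂ / cos²φ₁ = 11.2  ⇒  cos φ₁ = cos 5.3° / √11.2 = 0.9957/3.347 = 0.2975.
φ₁ = arccos(0.2975) ≈ 72.7°.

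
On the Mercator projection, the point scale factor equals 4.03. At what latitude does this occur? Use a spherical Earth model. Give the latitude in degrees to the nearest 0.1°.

Mercator scale is k = sec φ = 1/cos φ.
1/cos φ = 4.03  ⇒  cos φ = 0.2481  ⇒  φ = arccos(0.2481) ≈ 75.6°.

75.6°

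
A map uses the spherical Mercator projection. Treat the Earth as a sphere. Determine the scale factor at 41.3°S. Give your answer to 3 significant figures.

1.33

The Mercator projection is conformal; its linear scale factor is the same in every direction and equals sec φ = 1/cos φ.
k = 1/cos 41.3° = 1/0.7513 = 1.331.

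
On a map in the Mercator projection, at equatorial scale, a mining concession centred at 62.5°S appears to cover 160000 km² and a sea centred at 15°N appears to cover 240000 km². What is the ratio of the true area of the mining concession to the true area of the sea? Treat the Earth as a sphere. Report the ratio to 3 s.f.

0.152

On Mercator the areal scale is sec²φ, so true area = apparent × cos²φ.
True area of mining concession: 160000 × cos²(62.5°) = 160000 × 0.2132 = 34110 km².
True area of sea: 240000 × cos²(15°) = 240000 × 0.9330 = 223900 km².
Ratio = 34110 / 223900 ≈ 0.152.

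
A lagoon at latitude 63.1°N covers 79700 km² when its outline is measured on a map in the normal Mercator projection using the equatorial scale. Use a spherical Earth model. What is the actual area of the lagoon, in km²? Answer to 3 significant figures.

16300 km²

The Mercator projection is conformal; its linear scale factor is the same in every direction and equals sec φ = 1/cos φ.
Areal scale = k² = sec²φ = 1/cos²(63.1°) = 1/0.4524² = 4.885.
True area = apparent / (areal scale) = 79700 / 4.885 ≈ 16300 km².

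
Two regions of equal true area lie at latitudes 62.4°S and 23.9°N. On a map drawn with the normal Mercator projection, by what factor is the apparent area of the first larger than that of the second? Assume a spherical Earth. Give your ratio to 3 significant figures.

3.89

Mercator areal scale is sec²φ.
At 62.4°: sec²(62.4°) = 1/0.4633² = 4.659.
At 23.9°: sec²(23.9°) = 1/0.9143² = 1.196.
Ratio = 4.659/1.196 = cos²(23.9°)/cos²(62.4°) ≈ 3.89.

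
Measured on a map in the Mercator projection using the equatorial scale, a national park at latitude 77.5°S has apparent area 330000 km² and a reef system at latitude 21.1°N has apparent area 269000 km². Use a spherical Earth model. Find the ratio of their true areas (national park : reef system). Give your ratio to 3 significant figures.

0.0660

Mercator's areal exaggeration is sec²φ; hence true area = (apparent area) · cos²φ.
True area of national park: 330000 × cos²(77.5°) = 330000 × 0.04685 = 15460 km².
True area of reef system: 269000 × cos²(21.1°) = 269000 × 0.8704 = 234100 km².
Ratio = 15460 / 234100 ≈ 0.0660.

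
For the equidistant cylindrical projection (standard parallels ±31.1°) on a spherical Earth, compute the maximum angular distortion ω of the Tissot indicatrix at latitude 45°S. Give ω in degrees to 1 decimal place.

With standard parallel φ₀ = 31.1°, the equirectangular projection gives x = Rλ cos φ₀, y = Rφ, so h = 1 and k = cos 31.1° / cos φ.
At 45°: h = 1.000, k = 1.211; principal scales a = 1.211, b = 1.000.
sin(ω/2) = (a − b)/(a + b) = 0.2109/2.211 = 0.09541, so ω = 2 arcsin(0.09541) ≈ 10.9°.

10.9°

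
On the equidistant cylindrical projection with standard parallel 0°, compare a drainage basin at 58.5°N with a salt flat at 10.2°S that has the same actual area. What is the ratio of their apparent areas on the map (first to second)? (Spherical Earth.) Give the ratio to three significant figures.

For the equirectangular projection with φ₀ = 0 (plate carrée), h = 1 along meridians and k = sec φ along parallels.
Areal scale at 58.5°: h·k = 1.000 × 1.914 = 1.914.
Areal scale at 10.2°: h·k = 1.000 × 1.016 = 1.016.
Ratio = 1.914/1.016 ≈ 1.88.

1.88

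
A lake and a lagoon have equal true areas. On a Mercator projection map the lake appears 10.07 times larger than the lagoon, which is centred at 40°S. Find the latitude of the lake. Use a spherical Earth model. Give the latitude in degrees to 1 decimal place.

For equal true areas on Mercator, apparent areas scale as sec²φ, so the ratio is cos²φ₂ / cos²φ₁.
cos²φ₂ / cos²φ₁ = 10.07  ⇒  cos φ₁ = cos 40° / √10.07 = 0.7660/3.173 = 0.2414.
φ₁ = arccos(0.2414) ≈ 76.0°.

76.0°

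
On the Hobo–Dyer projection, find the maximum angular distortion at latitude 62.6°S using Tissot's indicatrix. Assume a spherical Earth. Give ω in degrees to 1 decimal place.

59.5°

Hobo–Dyer is a cylindrical equal-area projection with standard parallels at ±37.5°. Cylindrical equal-area (φ₀ = 37.5°): h = cos φ / cos 37.5° along meridians, k = cos 37.5° / cos φ along parallels; h·k = 1.
At 62.6°: h = 0.5801, k = 1.724; principal scales a = 1.724, b = 0.5801.
sin(ω/2) = (a − b)/(a + b) = 1.144/2.304 = 0.4965, so ω = 2 arcsin(0.4965) ≈ 59.5°.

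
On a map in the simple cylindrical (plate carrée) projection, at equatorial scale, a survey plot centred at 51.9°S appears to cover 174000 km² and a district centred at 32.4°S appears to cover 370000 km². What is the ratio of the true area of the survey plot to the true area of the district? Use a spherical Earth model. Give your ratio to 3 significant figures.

Plate carrée has h = 1 and k = sec φ, giving areal scale sec φ; true area = (apparent area) · cos φ.
True area of survey plot: 174000 × cos(51.9°) = 174000 × 0.6170 = 107400 km².
True area of district: 370000 × cos(32.4°) = 370000 × 0.8443 = 312400 km².
Ratio = 107400 / 312400 ≈ 0.344.

0.344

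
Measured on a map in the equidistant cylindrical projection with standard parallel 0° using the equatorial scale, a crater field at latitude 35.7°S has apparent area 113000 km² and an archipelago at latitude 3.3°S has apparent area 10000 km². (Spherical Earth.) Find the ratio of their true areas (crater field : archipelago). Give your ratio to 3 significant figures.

On the plate carrée, areal scale = h·k = 1 × sec φ, so true area = apparent × cos φ.
True area of crater field: 113000 × cos(35.7°) = 113000 × 0.8121 = 91770 km².
True area of archipelago: 10000 × cos(3.3°) = 10000 × 0.9983 = 9983 km².
Ratio = 91770 / 9983 ≈ 9.19.

9.19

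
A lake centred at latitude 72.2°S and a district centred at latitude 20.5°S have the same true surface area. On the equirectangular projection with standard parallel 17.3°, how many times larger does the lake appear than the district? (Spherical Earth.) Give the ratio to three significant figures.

With standard parallel φ₀ = 17.3°, the equirectangular projection gives x = Rλ cos φ₀, y = Rφ, so h = 1 and k = cos 17.3° / cos φ.
Areal scale at 72.2°: h·k = 1.000 × 3.123 = 3.123.
Areal scale at 20.5°: h·k = 1.000 × 1.019 = 1.019.
Ratio = 3.123/1.019 ≈ 3.06.

3.06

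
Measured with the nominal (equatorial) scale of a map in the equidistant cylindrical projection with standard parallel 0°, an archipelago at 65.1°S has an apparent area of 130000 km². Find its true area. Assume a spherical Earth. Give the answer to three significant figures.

54700 km²

For the equirectangular projection with φ₀ = 0 (plate carrée), h = 1 along meridians and k = sec φ along parallels.
Areal scale = h·k = 1 × sec φ; at 65.1°, h = 1.000, k = 2.375, so h·k = 2.375.
True area = apparent / (areal scale) = 130000 / 2.375 ≈ 54700 km².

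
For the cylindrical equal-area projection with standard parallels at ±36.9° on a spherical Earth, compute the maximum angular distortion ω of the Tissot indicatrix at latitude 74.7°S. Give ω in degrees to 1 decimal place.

107.0°

Cylindrical equal-area (φ₀ = 36.9°): h = cos φ / cos 36.9° along meridians, k = cos 36.9° / cos φ along parallels; h·k = 1.
At 74.7°: h = 0.3300, k = 3.031; principal scales a = 3.031, b = 0.3300.
sin(ω/2) = (a − b)/(a + b) = 2.701/3.361 = 0.8036, so ω = 2 arcsin(0.8036) ≈ 107.0°.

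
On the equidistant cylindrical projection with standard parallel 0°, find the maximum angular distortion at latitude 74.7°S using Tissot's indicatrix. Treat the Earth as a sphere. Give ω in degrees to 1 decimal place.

Plate carrée maps x = Rλ, y = Rφ. The meridian scale is h = 1 and the parallel scale is k = 1/cos φ = sec φ.
At 74.7°: h = 1.000, k = 3.790; principal scales a = 3.790, b = 1.000.
sin(ω/2) = (a − b)/(a + b) = 2.790/4.790 = 0.5824, so ω = 2 arcsin(0.5824) ≈ 71.2°.

71.2°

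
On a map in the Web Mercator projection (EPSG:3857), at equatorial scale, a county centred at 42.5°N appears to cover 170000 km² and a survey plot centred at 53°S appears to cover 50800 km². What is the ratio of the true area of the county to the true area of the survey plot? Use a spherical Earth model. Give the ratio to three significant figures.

On Mercator the areal scale is sec²φ, so true area = apparent × cos²φ.
True area of county: 170000 × cos²(42.5°) = 170000 × 0.5436 = 92410 km².
True area of survey plot: 50800 × cos²(53°) = 50800 × 0.3622 = 18400 km².
Ratio = 92410 / 18400 ≈ 5.02.

5.02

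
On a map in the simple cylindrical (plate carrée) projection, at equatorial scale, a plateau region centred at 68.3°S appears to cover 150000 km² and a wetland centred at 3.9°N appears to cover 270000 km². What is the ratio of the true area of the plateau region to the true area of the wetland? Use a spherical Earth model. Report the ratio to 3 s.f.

On the plate carrée, areal scale = h·k = 1 × sec φ, so true area = apparent × cos φ.
True area of plateau region: 150000 × cos(68.3°) = 150000 × 0.3697 = 55460 km².
True area of wetland: 270000 × cos(3.9°) = 270000 × 0.9977 = 269400 km².
Ratio = 55460 / 269400 ≈ 0.206.

0.206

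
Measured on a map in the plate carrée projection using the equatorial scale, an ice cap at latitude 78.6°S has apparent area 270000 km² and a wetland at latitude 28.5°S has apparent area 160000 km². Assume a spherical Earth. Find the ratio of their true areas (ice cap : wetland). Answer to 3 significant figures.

0.380

Plate carrée has h = 1 and k = sec φ, giving areal scale sec φ; true area = (apparent area) · cos φ.
True area of ice cap: 270000 × cos(78.6°) = 270000 × 0.1977 = 53370 km².
True area of wetland: 160000 × cos(28.5°) = 160000 × 0.8788 = 140600 km².
Ratio = 53370 / 140600 ≈ 0.380.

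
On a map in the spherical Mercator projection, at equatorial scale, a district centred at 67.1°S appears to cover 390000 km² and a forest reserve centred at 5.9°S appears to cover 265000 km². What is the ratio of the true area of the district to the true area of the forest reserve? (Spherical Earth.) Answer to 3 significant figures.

On Mercator the areal scale is sec²φ, so true area = apparent × cos²φ.
True area of district: 390000 × cos²(67.1°) = 390000 × 0.1514 = 59050 km².
True area of forest reserve: 265000 × cos²(5.9°) = 265000 × 0.9894 = 262200 km².
Ratio = 59050 / 262200 ≈ 0.225.

0.225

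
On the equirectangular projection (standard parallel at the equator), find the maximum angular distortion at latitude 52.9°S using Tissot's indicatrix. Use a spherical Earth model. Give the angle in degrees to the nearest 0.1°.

In the plate carrée (x = Rλ, y = Rφ), meridians are true-scale (h = 1) and parallels are stretched by k = sec φ.
At 52.9°: h = 1.000, k = 1.658; principal scales a = 1.658, b = 1.000.
sin(ω/2) = (a − b)/(a + b) = 0.6578/2.658 = 0.2475, so ω = 2 arcsin(0.2475) ≈ 28.7°.

28.7°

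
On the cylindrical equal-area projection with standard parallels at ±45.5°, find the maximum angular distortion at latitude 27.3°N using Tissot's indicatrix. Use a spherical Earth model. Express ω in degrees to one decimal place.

A cylindrical equal-area projection with standard parallel φ₀ has meridian scale h = cos φ / cos φ₀ and parallel scale k = cos φ₀ / cos φ (so areas are preserved, h·k = 1).
At 27.3°: h = 1.268, k = 0.7888; principal scales a = 1.268, b = 0.7888.
sin(ω/2) = (a − b)/(a + b) = 0.4790/2.057 = 0.2329, so ω = 2 arcsin(0.2329) ≈ 26.9°.

26.9°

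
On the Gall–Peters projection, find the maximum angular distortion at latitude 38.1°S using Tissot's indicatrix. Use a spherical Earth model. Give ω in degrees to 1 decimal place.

12.2°

Gall–Peters is a cylindrical equal-area projection with standard parallels at ±45°. Cylindrical equal-area (φ₀ = 45°): h = cos φ / cos 45° along meridians, k = cos 45° / cos φ along parallels; h·k = 1.
At 38.1°: h = 1.113, k = 0.8986; principal scales a = 1.113, b = 0.8986.
sin(ω/2) = (a − b)/(a + b) = 0.2143/2.011 = 0.1066, so ω = 2 arcsin(0.1066) ≈ 12.2°.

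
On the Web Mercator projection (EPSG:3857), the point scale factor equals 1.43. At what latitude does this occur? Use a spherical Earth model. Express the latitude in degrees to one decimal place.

Mercator scale is k = sec φ = 1/cos φ.
1/cos φ = 1.43  ⇒  cos φ = 0.6993  ⇒  φ = arccos(0.6993) ≈ 45.6°.

45.6°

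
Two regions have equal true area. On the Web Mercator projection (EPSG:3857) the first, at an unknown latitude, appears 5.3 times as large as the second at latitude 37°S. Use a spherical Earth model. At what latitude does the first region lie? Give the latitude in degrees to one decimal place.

69.7°

For equal true areas on Mercator, apparent areas scale as sec²φ, so the ratio is cos²φ₂ / cos²φ₁.
cos²φ₂ / cos²φ₁ = 5.3  ⇒  cos φ₁ = cos 37° / √5.3 = 0.7986/2.302 = 0.3469.
φ₁ = arccos(0.3469) ≈ 69.7°.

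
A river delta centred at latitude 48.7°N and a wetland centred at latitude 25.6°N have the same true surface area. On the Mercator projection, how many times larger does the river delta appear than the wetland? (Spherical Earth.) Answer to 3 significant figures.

1.87

On Mercator, area is exaggerated by sec²φ = 1/cos²φ.
At 48.7°: sec²(48.7°) = 1/0.6600² = 2.296.
At 25.6°: sec²(25.6°) = 1/0.9018² = 1.230.
Ratio = 2.296/1.230 = cos²(25.6°)/cos²(48.7°) ≈ 1.87.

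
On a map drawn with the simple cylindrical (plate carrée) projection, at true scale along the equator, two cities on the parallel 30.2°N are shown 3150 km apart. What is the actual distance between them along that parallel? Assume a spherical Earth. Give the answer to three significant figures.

For the equirectangular projection with φ₀ = 0 (plate carrée), h = 1 along meridians and k = sec φ along parallels.
Along the parallel at 30.2°, map distances are exaggerated by k = sec 30.2° = 1.157.
True distance = 3150 / 1.157 = 3150 × cos 30.2° ≈ 2720 km.

2720 km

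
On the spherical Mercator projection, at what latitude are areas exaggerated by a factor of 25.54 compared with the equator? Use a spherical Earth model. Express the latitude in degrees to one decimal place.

78.6°

Mercator areal scale is sec²φ.
sec²φ = 25.54  ⇒  cos²φ = 0.03915  ⇒  cos φ = 0.1979.
φ = arccos(0.1979) ≈ 78.6°.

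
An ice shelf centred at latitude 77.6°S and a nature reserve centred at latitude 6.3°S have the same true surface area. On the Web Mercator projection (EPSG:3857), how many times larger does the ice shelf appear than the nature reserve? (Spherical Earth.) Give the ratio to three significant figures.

Mercator is conformal with k = sec φ, so areal scale = k² = sec²φ.
At 77.6°: sec²(77.6°) = 1/0.2147² = 21.69.
At 6.3°: sec²(6.3°) = 1/0.9940² = 1.012.
Ratio = 21.69/1.012 = cos²(6.3°)/cos²(77.6°) ≈ 21.4.

21.4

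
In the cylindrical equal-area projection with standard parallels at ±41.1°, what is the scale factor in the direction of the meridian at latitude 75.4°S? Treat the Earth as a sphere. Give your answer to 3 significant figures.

A cylindrical equal-area projection with standard parallel φ₀ has meridian scale h = cos φ / cos φ₀ and parallel scale k = cos φ₀ / cos φ (so areas are preserved, h·k = 1).
h = cos 75.4° / cos 41.1° = 0.2521/0.7536 = 0.3345.

0.335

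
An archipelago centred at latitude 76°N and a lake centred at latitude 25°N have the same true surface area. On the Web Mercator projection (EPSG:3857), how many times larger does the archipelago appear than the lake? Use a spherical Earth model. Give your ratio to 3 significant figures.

Mercator areal scale is sec²φ.
At 76°: sec²(76°) = 1/0.2419² = 17.09.
At 25°: sec²(25°) = 1/0.9063² = 1.217.
Ratio = 17.09/1.217 = cos²(25°)/cos²(76°) ≈ 14.0.

14.0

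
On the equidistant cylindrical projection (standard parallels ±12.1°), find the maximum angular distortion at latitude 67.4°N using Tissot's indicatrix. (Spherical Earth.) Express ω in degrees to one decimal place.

51.7°

The equidistant cylindrical projection with φ₀ = 12.1° has h = 1 (meridians true) and k = cos φ₀ / cos φ along parallels.
At 67.4°: h = 1.000, k = 2.544; principal scales a = 2.544, b = 1.000.
sin(ω/2) = (a − b)/(a + b) = 1.544/3.544 = 0.4357, so ω = 2 arcsin(0.4357) ≈ 51.7°.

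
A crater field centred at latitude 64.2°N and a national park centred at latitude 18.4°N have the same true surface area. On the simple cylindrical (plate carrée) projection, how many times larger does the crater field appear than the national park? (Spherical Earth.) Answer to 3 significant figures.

2.18

In the plate carrée (x = Rλ, y = Rφ), meridians are true-scale (h = 1) and parallels are stretched by k = sec φ.
Areal scale at 64.2°: h·k = 1.000 × 2.298 = 2.298.
Areal scale at 18.4°: h·k = 1.000 × 1.054 = 1.054.
Ratio = 2.298/1.054 ≈ 2.18.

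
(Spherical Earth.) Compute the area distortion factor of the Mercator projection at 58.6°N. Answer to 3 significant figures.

3.68

For Mercator, h = k = sec φ (a conformal cylindrical projection has a single point scale, 1/cos φ).
Areal scale = k² = sec²φ = 1/cos²(58.6°) = 1/0.5210² = 3.684.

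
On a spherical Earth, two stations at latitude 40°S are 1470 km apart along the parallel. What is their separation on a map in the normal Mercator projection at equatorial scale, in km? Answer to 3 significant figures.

For Mercator, h = k = sec φ (a conformal cylindrical projection has a single point scale, 1/cos φ).
Along the parallel, k = sec 40° = 1/0.7660 = 1.305.
Map distance = 1470 × 1.305 ≈ 1920 km.

1920 km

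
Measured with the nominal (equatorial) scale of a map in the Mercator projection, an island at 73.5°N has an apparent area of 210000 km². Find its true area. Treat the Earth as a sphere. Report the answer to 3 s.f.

Mercator is conformal, so the point scale is isotropic: h = k = sec φ = 1/cos φ.
Areal scale = k² = sec²φ = 1/cos²(73.5°) = 1/0.2840² = 12.40.
True area = apparent / (areal scale) = 210000 / 12.40 ≈ 16900 km².

16900 km²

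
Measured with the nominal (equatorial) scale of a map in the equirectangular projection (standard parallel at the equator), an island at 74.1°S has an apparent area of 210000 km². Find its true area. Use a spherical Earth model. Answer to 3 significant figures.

57500 km²

In the plate carrée (x = Rλ, y = Rφ), meridians are true-scale (h = 1) and parallels are stretched by k = sec φ.
Areal scale = h·k = 1 × sec φ; at 74.1°, h = 1.000, k = 3.650, so h·k = 3.650.
True area = apparent / (areal scale) = 210000 / 3.650 ≈ 57500 km².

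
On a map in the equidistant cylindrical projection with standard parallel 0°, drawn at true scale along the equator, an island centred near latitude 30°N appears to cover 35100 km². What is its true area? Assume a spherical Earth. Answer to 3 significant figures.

30400 km²

In the plate carrée (x = Rλ, y = Rφ), meridians are true-scale (h = 1) and parallels are stretched by k = sec φ.
Areal scale = h·k = 1 × sec φ; at 30°, h = 1.000, k = 1.155, so h·k = 1.155.
True area = apparent / (areal scale) = 35100 / 1.155 ≈ 30400 km².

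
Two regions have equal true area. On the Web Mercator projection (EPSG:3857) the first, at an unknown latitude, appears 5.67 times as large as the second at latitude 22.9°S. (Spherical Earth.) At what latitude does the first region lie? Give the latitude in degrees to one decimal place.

On Mercator, (apparent₁)/(apparent₂) = sec²φ₁ / sec²φ₂ when true areas are equal.
cos²φ₂ / cos²φ₁ = 5.67  ⇒  cos φ₁ = cos 22.9° / √5.67 = 0.9212/2.381 = 0.3869.
φ₁ = arccos(0.3869) ≈ 67.2°.

67.2°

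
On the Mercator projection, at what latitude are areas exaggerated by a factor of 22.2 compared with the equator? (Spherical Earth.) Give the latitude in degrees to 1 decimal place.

Mercator areal scale is sec²φ.
sec²φ = 22.2  ⇒  cos²φ = 0.04505  ⇒  cos φ = 0.2122.
φ = arccos(0.2122) ≈ 77.7°.

77.7°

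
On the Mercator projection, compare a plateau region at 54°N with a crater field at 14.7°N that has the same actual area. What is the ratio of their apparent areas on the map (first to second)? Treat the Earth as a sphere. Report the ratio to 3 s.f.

2.71

Mercator areal scale is sec²φ.
At 54°: sec²(54°) = 1/0.5878² = 2.894.
At 14.7°: sec²(14.7°) = 1/0.9673² = 1.069.
Ratio = 2.894/1.069 = cos²(14.7°)/cos²(54°) ≈ 2.71.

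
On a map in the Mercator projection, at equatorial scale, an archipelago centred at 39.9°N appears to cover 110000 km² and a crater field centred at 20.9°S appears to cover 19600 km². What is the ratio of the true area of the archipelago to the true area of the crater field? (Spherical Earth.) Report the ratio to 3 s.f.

3.78

Since Mercator area scale is 1/cos²φ, the true area equals the apparent area multiplied by cos²φ.
True area of archipelago: 110000 × cos²(39.9°) = 110000 × 0.5885 = 64740 km².
True area of crater field: 19600 × cos²(20.9°) = 19600 × 0.8727 = 17110 km².
Ratio = 64740 / 17110 ≈ 3.78.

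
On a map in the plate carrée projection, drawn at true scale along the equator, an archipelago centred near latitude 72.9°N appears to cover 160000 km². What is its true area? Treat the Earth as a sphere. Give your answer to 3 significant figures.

47000 km²

For the equirectangular projection with φ₀ = 0 (plate carrée), h = 1 along meridians and k = sec φ along parallels.
Areal scale = h·k = 1 × sec φ; at 72.9°, h = 1.000, k = 3.401, so h·k = 3.401.
True area = apparent / (areal scale) = 160000 / 3.401 ≈ 47000 km².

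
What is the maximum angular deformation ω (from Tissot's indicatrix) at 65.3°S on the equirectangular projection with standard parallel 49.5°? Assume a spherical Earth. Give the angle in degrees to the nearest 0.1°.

In the equirectangular projection with standard parallel φ₀ = 49.5° (x = Rλ cos φ₀, y = Rφ), meridians are true-scale (h = 1) and the parallel scale is k = cos φ₀ / cos φ.
At 65.3°: h = 1.000, k = 1.554; principal scales a = 1.554, b = 1.000.
sin(ω/2) = (a − b)/(a + b) = 0.5542/2.554 = 0.2170, so ω = 2 arcsin(0.2170) ≈ 25.1°.

25.1°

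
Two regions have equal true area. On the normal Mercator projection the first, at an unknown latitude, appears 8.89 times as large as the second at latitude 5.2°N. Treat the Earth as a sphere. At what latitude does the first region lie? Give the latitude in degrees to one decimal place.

70.5°

For equal true areas on Mercator, apparent areas scale as sec²φ, so the ratio is cos²φ₂ / cos²φ₁.
cos²φ₂ / cos²φ₁ = 8.89  ⇒  cos φ₁ = cos 5.2° / √8.89 = 0.9959/2.982 = 0.3340.
φ₁ = arccos(0.3340) ≈ 70.5°.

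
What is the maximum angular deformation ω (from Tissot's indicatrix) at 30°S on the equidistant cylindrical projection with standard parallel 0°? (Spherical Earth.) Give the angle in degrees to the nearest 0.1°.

8.2°

Plate carrée maps x = Rλ, y = Rφ. The meridian scale is h = 1 and the parallel scale is k = 1/cos φ = sec φ.
At 30°: h = 1.000, k = 1.155; principal scales a = 1.155, b = 1.000.
sin(ω/2) = (a − b)/(a + b) = 0.1547/2.155 = 0.07180, so ω = 2 arcsin(0.07180) ≈ 8.2°.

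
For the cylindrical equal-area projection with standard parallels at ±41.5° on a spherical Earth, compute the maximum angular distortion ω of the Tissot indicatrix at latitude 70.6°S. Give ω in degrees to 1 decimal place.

84.3°

For cylindrical equal-area with standard parallel φ₀, h = cos φ / cos φ₀ and k = cos φ₀ / cos φ, so h·k = 1.
At 70.6°: h = 0.4435, k = 2.255; principal scales a = 2.255, b = 0.4435.
sin(ω/2) = (a − b)/(a + b) = 1.811/2.698 = 0.6713, so ω = 2 arcsin(0.6713) ≈ 84.3°.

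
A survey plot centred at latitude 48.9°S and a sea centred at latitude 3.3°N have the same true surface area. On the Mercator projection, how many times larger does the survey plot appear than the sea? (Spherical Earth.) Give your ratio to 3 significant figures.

Mercator areal scale is sec²φ.
At 48.9°: sec²(48.9°) = 1/0.6574² = 2.314.
At 3.3°: sec²(3.3°) = 1/0.9983² = 1.003.
Ratio = 2.314/1.003 = cos²(3.3°)/cos²(48.9°) ≈ 2.31.

2.31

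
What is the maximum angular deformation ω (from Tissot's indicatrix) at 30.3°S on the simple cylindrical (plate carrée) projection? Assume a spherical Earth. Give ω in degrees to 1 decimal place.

In the plate carrée (x = Rλ, y = Rφ), meridians are true-scale (h = 1) and parallels are stretched by k = sec φ.
At 30.3°: h = 1.000, k = 1.158; principal scales a = 1.158, b = 1.000.
sin(ω/2) = (a − b)/(a + b) = 0.1582/2.158 = 0.07331, so ω = 2 arcsin(0.07331) ≈ 8.4°.

8.4°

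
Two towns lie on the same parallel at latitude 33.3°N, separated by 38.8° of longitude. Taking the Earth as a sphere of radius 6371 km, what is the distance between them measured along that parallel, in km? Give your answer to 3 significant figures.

3610 km

Arc length along a parallel = R cos φ · Δλ (with Δλ in radians).
= 6371 × cos 33.3° × (38.8° × π/180) = 6371 × 0.8358 × 0.6772 ≈ 3610 km.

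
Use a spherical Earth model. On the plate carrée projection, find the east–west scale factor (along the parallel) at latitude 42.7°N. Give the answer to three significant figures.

Plate carrée maps x = Rλ, y = Rφ. The meridian scale is h = 1 and the parallel scale is k = 1/cos φ = sec φ.
k = 1/cos 42.7° = 1/0.7349 = 1.361.

1.36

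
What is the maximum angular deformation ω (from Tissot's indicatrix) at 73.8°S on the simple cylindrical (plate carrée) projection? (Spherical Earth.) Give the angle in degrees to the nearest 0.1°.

Plate carrée maps x = Rλ, y = Rφ. The meridian scale is h = 1 and the parallel scale is k = 1/cos φ = sec φ.
At 73.8°: h = 1.000, k = 3.584; principal scales a = 3.584, b = 1.000.
sin(ω/2) = (a − b)/(a + b) = 2.584/4.584 = 0.5637, so ω = 2 arcsin(0.5637) ≈ 68.6°.

68.6°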